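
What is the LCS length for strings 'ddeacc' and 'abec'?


DP table for LCS of 'ddeacc' and 'abec':
       a  b  e  c
    0  0  0  0  0
  d 0  0  0  0  0
  d 0  0  0  0  0
  e 0  0  0  1  1
  a 0  1  1  1  1
  c 0  1  1  1  2
  c 0  1  1  1  2
LCS: 'ec'
LCS length = 2

2


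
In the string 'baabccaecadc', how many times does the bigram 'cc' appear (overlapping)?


Scanning 'baabccaecadc' for bigram 'cc':
  Position 0: 'ba' -> no
  Position 1: 'aa' -> no
  Position 2: 'ab' -> no
  Position 3: 'bc' -> no
  Position 4: 'cc' -> MATCH
  Position 5: 'ca' -> no
  Position 6: 'ae' -> no
  Position 7: 'ec' -> no
  Position 8: 'ca' -> no
  Position 9: 'ad' -> no
  Position 10: 'dc' -> no
Total matches: 1

1


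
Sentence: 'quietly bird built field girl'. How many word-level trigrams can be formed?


Word trigrams from [5] words:
  Trigram 1: (quietly bird built)
  Trigram 2: (bird built field)
  Trigram 3: (built field girl)
Total word trigrams: 5 - 2 = 3

3


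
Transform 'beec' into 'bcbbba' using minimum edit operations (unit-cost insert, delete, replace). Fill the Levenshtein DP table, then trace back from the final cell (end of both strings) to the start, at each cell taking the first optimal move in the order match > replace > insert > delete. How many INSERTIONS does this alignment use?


Edit distance = 5. Backtracking from cell (4, 6) with preference match > replace > insert > delete,
then listing the resulting alignment 'beec' -> 'bcbbba' left to right:
  Step 1: insert 'b' [insertion #1]
  Step 2: insert 'c' [insertion #2]
  Step 3: keep 'b'
  Step 4: replace e->b
  Step 5: replace e->b
  Step 6: replace c->a
Total insertions: 2

2


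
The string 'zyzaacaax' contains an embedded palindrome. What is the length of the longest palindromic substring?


Scanning 'zyzaacaax' for palindromic substrings.
Substring at positions 3-7: 'aacaa'.
Check: reverse('aacaa') = 'aacaa' -> palindrome confirmed.
Neighbouring characters ('z' / 'x') break symmetry, so it cannot extend further.
No longer palindromic substring exists; longest length = 5

5


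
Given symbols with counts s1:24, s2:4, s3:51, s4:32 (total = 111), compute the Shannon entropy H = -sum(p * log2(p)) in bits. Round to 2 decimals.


Computing entropy H = -sum(p_i * log2(p_i)):
  s1: p = 24/111 = 0.2162, -p*log2(p) = 0.4777
  s2: p = 4/111 = 0.0360, -p*log2(p) = 0.1728
  s3: p = 51/111 = 0.4595, -p*log2(p) = 0.5155
  s4: p = 32/111 = 0.2883, -p*log2(p) = 0.5173
H = sum of terms = 1.6833
Rounded to 2 decimals: 1.68

1.68


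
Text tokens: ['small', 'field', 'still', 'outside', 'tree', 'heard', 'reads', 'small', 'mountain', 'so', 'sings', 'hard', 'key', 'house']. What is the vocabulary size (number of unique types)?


Listing all tokens and tracking unique types:
  Token 1: 'small' -> NEW (unique so far: 1)
  Token 2: 'field' -> NEW (unique so far: 2)
  Token 3: 'still' -> NEW (unique so far: 3)
  Token 4: 'outside' -> NEW (unique so far: 4)
  Token 5: 'tree' -> NEW (unique so far: 5)
  Token 6: 'heard' -> NEW (unique so far: 6)
  Token 7: 'reads' -> NEW (unique so far: 7)
  Token 8: 'small' -> duplicate (unique so far: 7)
  Token 9: 'mountain' -> NEW (unique so far: 8)
  Token 10: 'so' -> NEW (unique so far: 9)
  Token 11: 'sings' -> NEW (unique so far: 10)
  Token 12: 'hard' -> NEW (unique so far: 11)
  Token 13: 'key' -> NEW (unique so far: 12)
  Token 14: 'house' -> NEW (unique so far: 13)
Unique types: ('field', 'hard', 'heard', 'house', 'key', 'mountain', 'outside', 'reads', 'sings', 'small', 'so', 'still', 'tree')
Vocabulary size: 13

13


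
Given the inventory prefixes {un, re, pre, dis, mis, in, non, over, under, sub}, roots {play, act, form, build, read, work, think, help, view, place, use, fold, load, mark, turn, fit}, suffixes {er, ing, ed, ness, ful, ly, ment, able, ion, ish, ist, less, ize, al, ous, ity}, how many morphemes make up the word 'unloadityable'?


Segmenting 'unloadityable' against the inventory:
  'un' -> prefix (morpheme 1)
  'load' -> root (morpheme 2)
  'ity' -> suffix (morpheme 3)
  'able' -> suffix (morpheme 4)
Total morphemes: 4

4


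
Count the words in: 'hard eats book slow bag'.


Counting words by splitting on spaces:
  Word 1: 'hard'
  Word 2: 'eats'
  Word 3: 'book'
  Word 4: 'slow'
  Word 5: 'bag'
Total words: 5

5


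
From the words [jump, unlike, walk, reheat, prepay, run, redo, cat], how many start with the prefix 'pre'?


Checking each word for prefix 'pre':
  'jump' -> no (count: 0)
  'unlike' -> no (count: 0)
  'walk' -> no (count: 0)
  'reheat' -> no (count: 0)
  'prepay' -> YES, starts with 'pre' (count: 1)
  'run' -> no (count: 1)
  'redo' -> no (count: 1)
  'cat' -> no (count: 1)
Total with prefix 'pre': 1

1


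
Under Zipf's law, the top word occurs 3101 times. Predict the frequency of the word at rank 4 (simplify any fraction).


Zipf's law: freq(rank) = f1 / rank
f1 = 3101, rank = 4
freq = 3101 / 4
GCD(3101, 4) = 1
Simplified: 3101/4

3101/4


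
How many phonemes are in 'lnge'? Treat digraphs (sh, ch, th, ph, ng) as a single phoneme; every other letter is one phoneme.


Parsing 'lnge' greedily, digraphs first:
  'l' -> consonant phoneme (phonemes so far: 1)
  'ng' -> digraph (1 consonant phoneme) (phonemes so far: 2)
  'e' -> vowel phoneme (phonemes so far: 3)
Total phonemes: 3

3


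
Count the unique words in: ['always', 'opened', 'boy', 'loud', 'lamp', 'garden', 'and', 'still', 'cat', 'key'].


Listing all tokens and tracking unique types:
  Token 1: 'always' -> NEW (unique so far: 1)
  Token 2: 'opened' -> NEW (unique so far: 2)
  Token 3: 'boy' -> NEW (unique so far: 3)
  Token 4: 'loud' -> NEW (unique so far: 4)
  Token 5: 'lamp' -> NEW (unique so far: 5)
  Token 6: 'garden' -> NEW (unique so far: 6)
  Token 7: 'and' -> NEW (unique so far: 7)
  Token 8: 'still' -> NEW (unique so far: 8)
  Token 9: 'cat' -> NEW (unique so far: 9)
  Token 10: 'key' -> NEW (unique so far: 10)
Unique types: ('always', 'and', 'boy', 'cat', 'garden', 'key', 'lamp', 'loud', 'opened', 'still')
Vocabulary size: 10

10


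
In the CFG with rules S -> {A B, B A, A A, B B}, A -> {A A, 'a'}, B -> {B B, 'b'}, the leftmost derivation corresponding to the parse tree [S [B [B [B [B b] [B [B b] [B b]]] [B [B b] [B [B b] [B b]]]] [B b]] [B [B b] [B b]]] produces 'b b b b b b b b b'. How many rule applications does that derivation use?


Every bracketed nonterminal node [X ...] in the tree is produced by exactly one rule application.
Reading the tree off as a leftmost derivation:
  Step 1: S  =>  B B   (applied S -> B B)
  Step 2: B B  =>  B B B   (applied B -> B B)
  Step 3: B B B  =>  B B B B   (applied B -> B B)
  Step 4: B B B B  =>  B B B B B   (applied B -> B B)
  Step 5: B B B B B  =>  b B B B B   (applied B -> b)
  Step 6: b B B B B  =>  b B B B B B   (applied B -> B B)
  Step 7: b B B B B B  =>  b b B B B B   (applied B -> b)
  Step 8: b b B B B B  =>  b b b B B B   (applied B -> b)
  Step 9: b b b B B B  =>  b b b B B B B   (applied B -> B B)
  Step 10: b b b B B B B  =>  b b b b B B B   (applied B -> b)
  Step 11: b b b b B B B  =>  b b b b B B B B   (applied B -> B B)
  Step 12: b b b b B B B B  =>  b b b b b B B B   (applied B -> b)
  Step 13: b b b b b B B B  =>  b b b b b b B B   (applied B -> b)
  Step 14: b b b b b b B B  =>  b b b b b b b B   (applied B -> b)
  Step 15: b b b b b b b B  =>  b b b b b b b B B   (applied B -> B B)
  Step 16: b b b b b b b B B  =>  b b b b b b b b B   (applied B -> b)
  Step 17: b b b b b b b b B  =>  b b b b b b b b b   (applied B -> b)
Final yield: b b b b b b b b b
Total rewrite steps: 17

17


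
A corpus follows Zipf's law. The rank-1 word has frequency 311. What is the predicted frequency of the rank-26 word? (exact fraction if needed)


Zipf's law: freq(rank) = f1 / rank
f1 = 311, rank = 26
freq = 311 / 26
GCD(311, 26) = 1
Simplified: 311/26

311/26


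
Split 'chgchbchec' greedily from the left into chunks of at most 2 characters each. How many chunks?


'chgchbchec' has 10 characters.
Chunking with max size 2:
  Chunk 1: 'ch' (positions 0-1)
  Chunk 2: 'gc' (positions 2-3)
  Chunk 3: 'hb' (positions 4-5)
  Chunk 4: 'ch' (positions 6-7)
  Chunk 5: 'ec' (positions 8-9)
Total chunks: ceil(10 / 2) = 5

5


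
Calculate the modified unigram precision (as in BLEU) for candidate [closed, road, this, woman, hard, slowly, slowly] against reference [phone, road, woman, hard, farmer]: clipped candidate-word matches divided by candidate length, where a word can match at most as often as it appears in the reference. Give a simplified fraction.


Reference word counts: {'farmer': 1, 'hard': 1, 'phone': 1, 'road': 1, 'woman': 1}
Checking each candidate word (with clipping):
  'closed' -> not in reference -> no match (matches: 0)
  'road' -> in reference (ref count 1, used 1/1) -> match (matches: 1)
  'this' -> not in reference -> no match (matches: 1)
  'woman' -> in reference (ref count 1, used 1/1) -> match (matches: 2)
  'hard' -> in reference (ref count 1, used 1/1) -> match (matches: 3)
  'slowly' -> not in reference -> no match (matches: 3)
  'slowly' -> not in reference -> no match (matches: 3)
Clipped matches: 3, Candidate length: 7
Precision = 3/7

3/7


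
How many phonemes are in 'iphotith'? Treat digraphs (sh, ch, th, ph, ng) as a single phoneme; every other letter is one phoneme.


Parsing 'iphotith' greedily, digraphs first:
  'i' -> vowel phoneme (phonemes so far: 1)
  'ph' -> digraph (1 consonant phoneme) (phonemes so far: 2)
  'o' -> vowel phoneme (phonemes so far: 3)
  't' -> consonant phoneme (phonemes so far: 4)
  'i' -> vowel phoneme (phonemes so far: 5)
  'th' -> digraph (1 consonant phoneme) (phonemes so far: 6)
Total phonemes: 6

6


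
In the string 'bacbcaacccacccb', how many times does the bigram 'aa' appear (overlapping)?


Scanning 'bacbcaacccacccb' for bigram 'aa':
  Position 0: 'ba' -> no
  Position 1: 'ac' -> no
  Position 2: 'cb' -> no
  Position 3: 'bc' -> no
  Position 4: 'ca' -> no
  Position 5: 'aa' -> MATCH
  Position 6: 'ac' -> no
  Position 7: 'cc' -> no
  Position 8: 'cc' -> no
  Position 9: 'ca' -> no
  Position 10: 'ac' -> no
  Position 11: 'cc' -> no
  Position 12: 'cc' -> no
  Position 13: 'cb' -> no
Total matches: 1

1


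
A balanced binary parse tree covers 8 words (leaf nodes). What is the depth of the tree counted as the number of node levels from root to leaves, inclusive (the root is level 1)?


In a balanced binary tree with n leaves the deepest leaf is ceil(log2(n)) edges below the root,
so counting node levels inclusive of root and leaves gives ceil(log2(n)) + 1 levels.
log2(8) = 3.0000
ceil(3.0000) = 3
levels = 3 + 1 = 4

4


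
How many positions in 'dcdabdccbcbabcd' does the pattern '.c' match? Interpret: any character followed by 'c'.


Pattern: .c means any character followed by 'c'.
Scanning 'dcdabdccbcbabcd' position-by-position:
  Pos 0: window 'dc' -> MATCH
  Pos 1: window 'cd' -> no
  Pos 2: window 'da' -> no
  Pos 3: window 'ab' -> no
  Pos 4: window 'bd' -> no
  Pos 5: window 'dc' -> MATCH
  Pos 6: window 'cc' -> MATCH
  Pos 7: window 'cb' -> no
  Pos 8: window 'bc' -> MATCH
  Pos 9: window 'cb' -> no
  Pos 10: window 'ba' -> no
  Pos 11: window 'ab' -> no
  Pos 12: window 'bc' -> MATCH
  Pos 13: window 'cd' -> no
  Pos 14: window 'd' -> no
Total matches: 5

5


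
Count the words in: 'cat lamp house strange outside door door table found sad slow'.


Counting words by splitting on spaces:
  Word 1: 'cat'
  Word 2: 'lamp'
  Word 3: 'house'
  Word 4: 'strange'
  Word 5: 'outside'
  Word 6: 'door'
  Word 7: 'door'
  Word 8: 'table'
  Word 9: 'found'
  Word 10: 'sad'
  Word 11: 'slow'
Total words: 11

11


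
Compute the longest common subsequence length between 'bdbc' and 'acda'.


DP table for LCS of 'bdbc' and 'acda':
       a  c  d  a
    0  0  0  0  0
  b 0  0  0  0  0
  d 0  0  0  1  1
  b 0  0  0  1  1
  c 0  0  1  1  1
LCS: 'd'
LCS length = 1

1


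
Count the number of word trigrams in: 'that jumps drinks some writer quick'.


Word trigrams from [6] words:
  Trigram 1: (that jumps drinks)
  Trigram 2: (jumps drinks some)
  Trigram 3: (drinks some writer)
  Trigram 4: (some writer quick)
Total word trigrams: 6 - 2 = 4

4


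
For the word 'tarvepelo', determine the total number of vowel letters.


Scanning each character of 'tarvepelo':
  Position 1: 't' -> consonant (running count: 0)
  Position 2: 'a' -> vowel (running count: 1)
  Position 3: 'r' -> consonant (running count: 1)
  Position 4: 'v' -> consonant (running count: 1)
  Position 5: 'e' -> vowel (running count: 2)
  Position 6: 'p' -> consonant (running count: 2)
  Position 7: 'e' -> vowel (running count: 3)
  Position 8: 'l' -> consonant (running count: 3)
  Position 9: 'o' -> vowel (running count: 4)
Total vowels: 4

4


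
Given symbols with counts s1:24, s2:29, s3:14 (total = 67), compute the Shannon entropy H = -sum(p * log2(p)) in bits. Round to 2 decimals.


Computing entropy H = -sum(p_i * log2(p_i)):
  s1: p = 24/67 = 0.3582, -p*log2(p) = 0.5306
  s2: p = 29/67 = 0.4328, -p*log2(p) = 0.5229
  s3: p = 14/67 = 0.2090, -p*log2(p) = 0.4720
H = sum of terms = 1.5255
Rounded to 2 decimals: 1.53

1.53


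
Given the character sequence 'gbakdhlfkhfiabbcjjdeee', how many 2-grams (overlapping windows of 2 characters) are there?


String 'gbakdhlfkhfiabbcjjdeee' has length L = 22.
Number of overlapping n-grams = L - n + 1
Substituting: 22 - 2 + 1 = 21

21


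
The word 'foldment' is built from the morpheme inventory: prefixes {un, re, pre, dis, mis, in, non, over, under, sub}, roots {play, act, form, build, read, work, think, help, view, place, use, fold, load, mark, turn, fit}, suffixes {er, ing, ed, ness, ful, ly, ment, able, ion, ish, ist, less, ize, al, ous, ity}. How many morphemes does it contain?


Segmenting 'foldment' against the inventory:
  'fold' -> root (morpheme 1)
  'ment' -> suffix (morpheme 2)
Total morphemes: 2

2


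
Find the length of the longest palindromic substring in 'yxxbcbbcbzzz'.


Scanning 'yxxbcbbcbzzz' for palindromic substrings.
Substring at positions 3-8: 'bcbbcb'.
Check: reverse('bcbbcb') = 'bcbbcb' -> palindrome confirmed.
Neighbouring characters ('x' / 'z') break symmetry, so it cannot extend further.
No longer palindromic substring exists; longest length = 6

6


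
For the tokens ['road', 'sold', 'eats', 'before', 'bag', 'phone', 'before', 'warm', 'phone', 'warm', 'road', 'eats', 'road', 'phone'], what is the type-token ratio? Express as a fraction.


Tokens: 14
Unique types: ('bag', 'before', 'eats', 'phone', 'road', 'sold', 'warm') = 7
TTR = 7/14
Simplify: divide both by 7 -> 1/2
TTR = 1/2

1/2


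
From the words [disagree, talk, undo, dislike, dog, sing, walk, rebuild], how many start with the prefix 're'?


Checking each word for prefix 're':
  'disagree' -> no (count: 0)
  'talk' -> no (count: 0)
  'undo' -> no (count: 0)
  'dislike' -> no (count: 0)
  'dog' -> no (count: 0)
  'sing' -> no (count: 0)
  'walk' -> no (count: 0)
  'rebuild' -> YES, starts with 're' (count: 1)
Total with prefix 're': 1

1


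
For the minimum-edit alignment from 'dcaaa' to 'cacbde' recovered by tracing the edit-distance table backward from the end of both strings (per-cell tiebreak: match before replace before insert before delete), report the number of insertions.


Edit distance = 5. Backtracking from cell (5, 6) with preference match > replace > insert > delete,
then listing the resulting alignment 'dcaaa' -> 'cacbde' left to right:
  Step 1: insert 'c' [insertion #1]
  Step 2: replace d->a
  Step 3: keep 'c'
  Step 4: replace a->b
  Step 5: replace a->d
  Step 6: replace a->e
Total insertions: 1

1


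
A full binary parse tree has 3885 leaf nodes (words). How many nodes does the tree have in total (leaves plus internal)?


Leaf nodes (terminals): 3885
Internal nodes = n - 1 = 3885 - 1 = 3884
Total = leaves + internal = 3885 + 3884 = 7769

7769


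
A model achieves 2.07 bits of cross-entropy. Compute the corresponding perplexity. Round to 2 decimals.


Perplexity formula: PP = 2^H
H = 2.07
PP = 2^2.07
Decompose: 2^2.07 = 2^2 * 2^0.07
2^2 = 4, 2^0.07 ~ 1.0497167
PP ~ 4 * 1.0497167 = 4.1988668
Rounded to 2 decimals: 4.20

4.20


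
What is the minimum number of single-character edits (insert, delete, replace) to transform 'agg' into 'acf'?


Building DP table for s1='agg' (len 3) and s2='acf' (len 3):
       a  c  f
    0  1  2  3
  a 1  0  1  2
  g 2  1  1  2
  g 3  2  2  2
Edit distance = dp[3][3] = 2

2


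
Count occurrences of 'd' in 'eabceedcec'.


Scanning 'eabceedcec' for 'd':
  Position 6: 'd' -> MATCH (count: 1)
Total occurrences of 'd': 1

1


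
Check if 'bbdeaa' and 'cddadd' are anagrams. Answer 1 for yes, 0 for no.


Sort characters of 'bbdeaa': 'aabbde'
Sort characters of 'cddadd': 'acdddd'
Sorted forms differ -> they are NOT anagrams
Result: 0

0


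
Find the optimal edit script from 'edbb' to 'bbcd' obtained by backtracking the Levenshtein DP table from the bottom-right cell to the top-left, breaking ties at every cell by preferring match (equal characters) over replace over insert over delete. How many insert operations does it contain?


Edit distance = 4. Backtracking from cell (4, 4) with preference match > replace > insert > delete,
then listing the resulting alignment 'edbb' -> 'bbcd' left to right:
  Step 1: replace e->b
  Step 2: replace d->b
  Step 3: replace b->c
  Step 4: replace b->d
Total insertions: 0

0


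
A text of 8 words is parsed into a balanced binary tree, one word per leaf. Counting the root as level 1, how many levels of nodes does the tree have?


In a balanced binary tree with n leaves the deepest leaf is ceil(log2(n)) edges below the root,
so counting node levels inclusive of root and leaves gives ceil(log2(n)) + 1 levels.
log2(8) = 3.0000
ceil(3.0000) = 3
levels = 3 + 1 = 4

4


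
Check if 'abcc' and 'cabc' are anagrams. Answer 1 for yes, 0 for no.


Sort characters of 'abcc': 'abcc'
Sort characters of 'cabc': 'abcc'
Sorted forms match -> they ARE anagrams
Result: 1

1


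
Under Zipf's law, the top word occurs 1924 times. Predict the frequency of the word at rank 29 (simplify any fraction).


Zipf's law: freq(rank) = f1 / rank
f1 = 1924, rank = 29
freq = 1924 / 29
GCD(1924, 29) = 1
Simplified: 1924/29

1924/29


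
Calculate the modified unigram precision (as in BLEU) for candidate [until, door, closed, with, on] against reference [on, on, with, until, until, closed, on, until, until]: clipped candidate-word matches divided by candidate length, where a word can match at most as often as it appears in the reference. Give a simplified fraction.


Reference word counts: {'closed': 1, 'on': 3, 'until': 4, 'with': 1}
Checking each candidate word (with clipping):
  'until' -> in reference (ref count 4, used 1/4) -> match (matches: 1)
  'door' -> not in reference -> no match (matches: 1)
  'closed' -> in reference (ref count 1, used 1/1) -> match (matches: 2)
  'with' -> in reference (ref count 1, used 1/1) -> match (matches: 3)
  'on' -> in reference (ref count 3, used 1/3) -> match (matches: 4)
Clipped matches: 4, Candidate length: 5
Precision = 4/5

4/5


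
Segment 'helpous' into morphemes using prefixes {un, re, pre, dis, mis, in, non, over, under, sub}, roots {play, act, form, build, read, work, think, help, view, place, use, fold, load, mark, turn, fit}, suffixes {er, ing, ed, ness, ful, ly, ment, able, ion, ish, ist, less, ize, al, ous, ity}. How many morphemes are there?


Segmenting 'helpous' against the inventory:
  'help' -> root (morpheme 1)
  'ous' -> suffix (morpheme 2)
Total morphemes: 2

2


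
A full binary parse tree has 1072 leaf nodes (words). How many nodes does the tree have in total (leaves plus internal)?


Leaf nodes (terminals): 1072
Internal nodes = n - 1 = 1072 - 1 = 1071
Total = leaves + internal = 1072 + 1071 = 2143

2143


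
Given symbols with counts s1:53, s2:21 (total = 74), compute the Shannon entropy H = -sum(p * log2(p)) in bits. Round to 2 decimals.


Computing entropy H = -sum(p_i * log2(p_i)):
  s1: p = 53/74 = 0.7162, -p*log2(p) = 0.3449
  s2: p = 21/74 = 0.2838, -p*log2(p) = 0.5157
H = sum of terms = 0.8606
Rounded to 2 decimals: 0.86

0.86


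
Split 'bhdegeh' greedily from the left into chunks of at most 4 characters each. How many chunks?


'bhdegeh' has 7 characters.
Chunking with max size 4:
  Chunk 1: 'bhde' (positions 0-3)
  Chunk 2: 'geh' (positions 4-6)
Total chunks: ceil(7 / 4) = 2

2


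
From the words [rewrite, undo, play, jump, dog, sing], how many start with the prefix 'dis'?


Checking each word for prefix 'dis':
  'rewrite' -> no (count: 0)
  'undo' -> no (count: 0)
  'play' -> no (count: 0)
  'jump' -> no (count: 0)
  'dog' -> no (count: 0)
  'sing' -> no (count: 0)
Total with prefix 'dis': 0

0


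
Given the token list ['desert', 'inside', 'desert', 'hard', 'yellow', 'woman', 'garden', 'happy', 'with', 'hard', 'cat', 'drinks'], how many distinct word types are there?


Listing all tokens and tracking unique types:
  Token 1: 'desert' -> NEW (unique so far: 1)
  Token 2: 'inside' -> NEW (unique so far: 2)
  Token 3: 'desert' -> duplicate (unique so far: 2)
  Token 4: 'hard' -> NEW (unique so far: 3)
  Token 5: 'yellow' -> NEW (unique so far: 4)
  Token 6: 'woman' -> NEW (unique so far: 5)
  Token 7: 'garden' -> NEW (unique so far: 6)
  Token 8: 'happy' -> NEW (unique so far: 7)
  Token 9: 'with' -> NEW (unique so far: 8)
  Token 10: 'hard' -> duplicate (unique so far: 8)
  Token 11: 'cat' -> NEW (unique so far: 9)
  Token 12: 'drinks' -> NEW (unique so far: 10)
Unique types: ('cat', 'desert', 'drinks', 'garden', 'happy', 'hard', 'inside', 'with', 'woman', 'yellow')
Vocabulary size: 10

10


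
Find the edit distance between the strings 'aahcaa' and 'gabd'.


Building DP table for s1='aahcaa' (len 6) and s2='gabd' (len 4):
       g  a  b  d
    0  1  2  3  4
  a 1  1  1  2  3
  a 2  2  1  2  3
  h 3  3  2  2  3
  c 4  4  3  3  3
  a 5  5  4  4  4
  a 6  6  5  5  5
Edit distance = dp[6][4] = 5

5


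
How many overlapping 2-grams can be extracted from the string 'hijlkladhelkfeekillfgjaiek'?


String 'hijlkladhelkfeekillfgjaiek' has length L = 26.
Number of overlapping n-grams = L - n + 1
Substituting: 26 - 2 + 1 = 25

25


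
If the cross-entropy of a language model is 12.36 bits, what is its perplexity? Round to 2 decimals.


Perplexity formula: PP = 2^H
H = 12.36
PP = 2^12.36
Decompose: 2^12.36 = 2^12 * 2^0.36
2^12 = 4096, 2^0.36 ~ 1.2834259
PP ~ 4096 * 1.2834259 = 5256.9124864
Rounded to 2 decimals: 5256.91

5256.91


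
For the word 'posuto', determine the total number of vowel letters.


Scanning each character of 'posuto':
  Position 1: 'p' -> consonant (running count: 0)
  Position 2: 'o' -> vowel (running count: 1)
  Position 3: 's' -> consonant (running count: 1)
  Position 4: 'u' -> vowel (running count: 2)
  Position 5: 't' -> consonant (running count: 2)
  Position 6: 'o' -> vowel (running count: 3)
Total vowels: 3

3


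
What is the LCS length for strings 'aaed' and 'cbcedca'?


DP table for LCS of 'aaed' and 'cbcedca':
       c  b  c  e  d  c  a
    0  0  0  0  0  0  0  0
  a 0  0  0  0  0  0  0  1
  a 0  0  0  0  0  0  0  1
  e 0  0  0  0  1  1  1  1
  d 0  0  0  0  1  2  2  2
LCS: 'ed'
LCS length = 2

2


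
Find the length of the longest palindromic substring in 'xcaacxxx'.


Scanning 'xcaacxxx' for palindromic substrings.
Substring at positions 0-5: 'xcaacx'.
Check: reverse('xcaacx') = 'xcaacx' -> palindrome confirmed.
Neighbouring characters ('-' / 'x') break symmetry, so it cannot extend further.
No longer palindromic substring exists; longest length = 6

6


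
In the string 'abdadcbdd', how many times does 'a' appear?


Scanning 'abdadcbdd' for 'a':
  Position 0: 'a' -> MATCH (count: 1)
  Position 3: 'a' -> MATCH (count: 2)
Total occurrences of 'a': 2

2


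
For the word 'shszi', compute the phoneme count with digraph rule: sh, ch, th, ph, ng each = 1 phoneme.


Parsing 'shszi' greedily, digraphs first:
  'sh' -> digraph (1 consonant phoneme) (phonemes so far: 1)
  's' -> consonant phoneme (phonemes so far: 2)
  'z' -> consonant phoneme (phonemes so far: 3)
  'i' -> vowel phoneme (phonemes so far: 4)
Total phonemes: 4

4


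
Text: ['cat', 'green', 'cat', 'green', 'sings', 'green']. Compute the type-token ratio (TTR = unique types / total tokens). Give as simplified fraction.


Tokens: 6
Unique types: ('cat', 'green', 'sings') = 3
TTR = 3/6
Simplify: divide both by 3 -> 1/2
TTR = 1/2

1/2


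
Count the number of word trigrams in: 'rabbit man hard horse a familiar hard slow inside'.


Word trigrams from [9] words:
  Trigram 1: (rabbit man hard)
  Trigram 2: (man hard horse)
  Trigram 3: (hard horse a)
  Trigram 4: (horse a familiar)
  Trigram 5: (a familiar hard)
  Trigram 6: (familiar hard slow)
  Trigram 7: (hard slow inside)
Total word trigrams: 9 - 2 = 7

7


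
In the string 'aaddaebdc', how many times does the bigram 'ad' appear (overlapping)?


Scanning 'aaddaebdc' for bigram 'ad':
  Position 0: 'aa' -> no
  Position 1: 'ad' -> MATCH
  Position 2: 'dd' -> no
  Position 3: 'da' -> no
  Position 4: 'ae' -> no
  Position 5: 'eb' -> no
  Position 6: 'bd' -> no
  Position 7: 'dc' -> no
Total matches: 1

1


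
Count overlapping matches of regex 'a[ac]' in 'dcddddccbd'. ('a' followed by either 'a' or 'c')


Pattern: a[ac] means 'a' followed by either 'a' or 'c'.
Scanning 'dcddddccbd' position-by-position:
  Pos 0: window 'dc' -> no
  Pos 1: window 'cd' -> no
  Pos 2: window 'dd' -> no
  Pos 3: window 'dd' -> no
  Pos 4: window 'dd' -> no
  Pos 5: window 'dc' -> no
  Pos 6: window 'cc' -> no
  Pos 7: window 'cb' -> no
  Pos 8: window 'bd' -> no
  Pos 9: window 'd' -> no
Total matches: 0

0


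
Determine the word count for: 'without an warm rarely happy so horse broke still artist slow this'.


Counting words by splitting on spaces:
  Word 1: 'without'
  Word 2: 'an'
  Word 3: 'warm'
  Word 4: 'rarely'
  Word 5: 'happy'
  Word 6: 'so'
  Word 7: 'horse'
  Word 8: 'broke'
  Word 9: 'still'
  Word 10: 'artist'
  Word 11: 'slow'
  Word 12: 'this'
Total words: 12

12


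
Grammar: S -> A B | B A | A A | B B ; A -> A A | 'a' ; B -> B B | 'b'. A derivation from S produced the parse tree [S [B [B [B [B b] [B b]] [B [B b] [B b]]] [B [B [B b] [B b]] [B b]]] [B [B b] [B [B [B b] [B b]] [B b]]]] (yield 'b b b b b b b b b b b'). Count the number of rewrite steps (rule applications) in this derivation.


Every bracketed nonterminal node [X ...] in the tree is produced by exactly one rule application.
Reading the tree off as a leftmost derivation:
  Step 1: S  =>  B B   (applied S -> B B)
  Step 2: B B  =>  B B B   (applied B -> B B)
  Step 3: B B B  =>  B B B B   (applied B -> B B)
  Step 4: B B B B  =>  B B B B B   (applied B -> B B)
  Step 5: B B B B B  =>  b B B B B   (applied B -> b)
  Step 6: b B B B B  =>  b b B B B   (applied B -> b)
  Step 7: b b B B B  =>  b b B B B B   (applied B -> B B)
  Step 8: b b B B B B  =>  b b b B B B   (applied B -> b)
  Step 9: b b b B B B  =>  b b b b B B   (applied B -> b)
  Step 10: b b b b B B  =>  b b b b B B B   (applied B -> B B)
  Step 11: b b b b B B B  =>  b b b b B B B B   (applied B -> B B)
  Step 12: b b b b B B B B  =>  b b b b b B B B   (applied B -> b)
  Step 13: b b b b b B B B  =>  b b b b b b B B   (applied B -> b)
  Step 14: b b b b b b B B  =>  b b b b b b b B   (applied B -> b)
  Step 15: b b b b b b b B  =>  b b b b b b b B B   (applied B -> B B)
  Step 16: b b b b b b b B B  =>  b b b b b b b b B   (applied B -> b)
  Step 17: b b b b b b b b B  =>  b b b b b b b b B B   (applied B -> B B)
  Step 18: b b b b b b b b B B  =>  b b b b b b b b B B B   (applied B -> B B)
  Step 19: b b b b b b b b B B B  =>  b b b b b b b b b B B   (applied B -> b)
  Step 20: b b b b b b b b b B B  =>  b b b b b b b b b b B   (applied B -> b)
  Step 21: b b b b b b b b b b B  =>  b b b b b b b b b b b   (applied B -> b)
Final yield: b b b b b b b b b b b
Total rewrite steps: 21

21


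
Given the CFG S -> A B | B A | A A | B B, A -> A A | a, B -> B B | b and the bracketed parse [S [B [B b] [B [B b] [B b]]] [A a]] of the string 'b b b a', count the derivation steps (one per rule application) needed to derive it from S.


Every bracketed nonterminal node [X ...] in the tree is produced by exactly one rule application.
Reading the tree off as a leftmost derivation:
  Step 1: S  =>  B A   (applied S -> B A)
  Step 2: B A  =>  B B A   (applied B -> B B)
  Step 3: B B A  =>  b B A   (applied B -> b)
  Step 4: b B A  =>  b B B A   (applied B -> B B)
  Step 5: b B B A  =>  b b B A   (applied B -> b)
  Step 6: b b B A  =>  b b b A   (applied B -> b)
  Step 7: b b b A  =>  b b b a   (applied A -> a)
Final yield: b b b a
Total rewrite steps: 7

7


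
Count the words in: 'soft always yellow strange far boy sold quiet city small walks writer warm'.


Counting words by splitting on spaces:
  Word 1: 'soft'
  Word 2: 'always'
  Word 3: 'yellow'
  Word 4: 'strange'
  Word 5: 'far'
  Word 6: 'boy'
  Word 7: 'sold'
  Word 8: 'quiet'
  Word 9: 'city'
  Word 10: 'small'
  Word 11: 'walks'
  Word 12: 'writer'
  Word 13: 'warm'
Total words: 13

13


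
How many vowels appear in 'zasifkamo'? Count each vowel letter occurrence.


Scanning each character of 'zasifkamo':
  Position 1: 'z' -> consonant (running count: 0)
  Position 2: 'a' -> vowel (running count: 1)
  Position 3: 's' -> consonant (running count: 1)
  Position 4: 'i' -> vowel (running count: 2)
  Position 5: 'f' -> consonant (running count: 2)
  Position 6: 'k' -> consonant (running count: 2)
  Position 7: 'a' -> vowel (running count: 3)
  Position 8: 'm' -> consonant (running count: 3)
  Position 9: 'o' -> vowel (running count: 4)
Total vowels: 4

4


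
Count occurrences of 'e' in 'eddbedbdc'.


Scanning 'eddbedbdc' for 'e':
  Position 0: 'e' -> MATCH (count: 1)
  Position 4: 'e' -> MATCH (count: 2)
Total occurrences of 'e': 2

2


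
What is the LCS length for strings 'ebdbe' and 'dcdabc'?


DP table for LCS of 'ebdbe' and 'dcdabc':
       d  c  d  a  b  c
    0  0  0  0  0  0  0
  e 0  0  0  0  0  0  0
  b 0  0  0  0  0  1  1
  d 0  1  1  1  1  1  1
  b 0  1  1  1  1  2  2
  e 0  1  1  1  1  2  2
LCS: 'db'
LCS length = 2

2


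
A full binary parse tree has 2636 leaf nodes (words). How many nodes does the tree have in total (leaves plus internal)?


Leaf nodes (terminals): 2636
Internal nodes = n - 1 = 2636 - 1 = 2635
Total = leaves + internal = 2636 + 2635 = 5271

5271


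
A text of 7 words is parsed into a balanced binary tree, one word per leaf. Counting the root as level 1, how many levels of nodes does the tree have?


In a balanced binary tree with n leaves the deepest leaf is ceil(log2(n)) edges below the root,
so counting node levels inclusive of root and leaves gives ceil(log2(n)) + 1 levels.
log2(7) = 2.8074
ceil(2.8074) = 3
levels = 3 + 1 = 4

4


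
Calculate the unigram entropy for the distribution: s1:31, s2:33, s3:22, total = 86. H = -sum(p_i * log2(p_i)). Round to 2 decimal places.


Computing entropy H = -sum(p_i * log2(p_i)):
  s1: p = 31/86 = 0.3605, -p*log2(p) = 0.5306
  s2: p = 33/86 = 0.3837, -p*log2(p) = 0.5303
  s3: p = 22/86 = 0.2558, -p*log2(p) = 0.5031
H = sum of terms = 1.5640
Rounded to 2 decimals: 1.56

1.56


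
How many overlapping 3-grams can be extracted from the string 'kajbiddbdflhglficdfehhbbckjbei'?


String 'kajbiddbdflhglficdfehhbbckjbei' has length L = 30.
Number of overlapping n-grams = L - n + 1
Substituting: 30 - 3 + 1 = 28

28


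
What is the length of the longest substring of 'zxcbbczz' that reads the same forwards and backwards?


Scanning 'zxcbbczz' for palindromic substrings.
Substring at positions 2-5: 'cbbc'.
Check: reverse('cbbc') = 'cbbc' -> palindrome confirmed.
Neighbouring characters ('x' / 'z') break symmetry, so it cannot extend further.
No longer palindromic substring exists; longest length = 4

4


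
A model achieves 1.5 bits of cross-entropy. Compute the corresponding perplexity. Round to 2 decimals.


Perplexity formula: PP = 2^H
H = 1.5
PP = 2^1.5
Decompose: 2^1.5 = 2^1 * 2^0.5 = 2^1 * sqrt(2)
2^1 = 2, sqrt(2) ~ 1.4142136
PP ~ 2 * 1.4142136 = 2.8284272
Rounded to 2 decimals: 2.83

2.83


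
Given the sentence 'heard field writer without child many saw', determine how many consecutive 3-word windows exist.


Word trigrams from [7] words:
  Trigram 1: (heard field writer)
  Trigram 2: (field writer without)
  Trigram 3: (writer without child)
  Trigram 4: (without child many)
  Trigram 5: (child many saw)
Total word trigrams: 7 - 2 = 5

5


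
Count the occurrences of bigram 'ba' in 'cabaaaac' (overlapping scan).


Scanning 'cabaaaac' for bigram 'ba':
  Position 0: 'ca' -> no
  Position 1: 'ab' -> no
  Position 2: 'ba' -> MATCH
  Position 3: 'aa' -> no
  Position 4: 'aa' -> no
  Position 5: 'aa' -> no
  Position 6: 'ac' -> no
Total matches: 1

1


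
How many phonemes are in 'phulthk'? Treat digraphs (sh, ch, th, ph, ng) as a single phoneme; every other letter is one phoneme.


Parsing 'phulthk' greedily, digraphs first:
  'ph' -> digraph (1 consonant phoneme) (phonemes so far: 1)
  'u' -> vowel phoneme (phonemes so far: 2)
  'l' -> consonant phoneme (phonemes so far: 3)
  'th' -> digraph (1 consonant phoneme) (phonemes so far: 4)
  'k' -> consonant phoneme (phonemes so far: 5)
Total phonemes: 5

5


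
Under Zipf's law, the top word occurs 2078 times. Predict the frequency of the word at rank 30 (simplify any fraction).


Zipf's law: freq(rank) = f1 / rank
f1 = 2078, rank = 30
freq = 2078 / 30
GCD(2078, 30) = 2
Simplified: 1039/15

1039/15


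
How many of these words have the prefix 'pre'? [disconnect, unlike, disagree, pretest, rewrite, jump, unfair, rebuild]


Checking each word for prefix 'pre':
  'disconnect' -> no (count: 0)
  'unlike' -> no (count: 0)
  'disagree' -> no (count: 0)
  'pretest' -> YES, starts with 'pre' (count: 1)
  'rewrite' -> no (count: 1)
  'jump' -> no (count: 1)
  'unfair' -> no (count: 1)
  'rebuild' -> no (count: 1)
Total with prefix 'pre': 1

1


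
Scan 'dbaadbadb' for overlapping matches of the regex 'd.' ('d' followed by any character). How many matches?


Pattern: d. means 'd' followed by any character.
Scanning 'dbaadbadb' position-by-position:
  Pos 0: window 'db' -> MATCH
  Pos 1: window 'ba' -> no
  Pos 2: window 'aa' -> no
  Pos 3: window 'ad' -> no
  Pos 4: window 'db' -> MATCH
  Pos 5: window 'ba' -> no
  Pos 6: window 'ad' -> no
  Pos 7: window 'db' -> MATCH
  Pos 8: window 'b' -> no
Total matches: 3

3


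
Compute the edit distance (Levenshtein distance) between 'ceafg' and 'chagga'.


Building DP table for s1='ceafg' (len 5) and s2='chagga' (len 6):
       c  h  a  g  g  a
    0  1  2  3  4  5  6
  c 1  0  1  2  3  4  5
  e 2  1  1  2  3  4  5
  a 3  2  2  1  2  3  4
  f 4  3  3  2  2  3  4
  g 5  4  4  3  2  2  3
Edit distance = dp[5][6] = 3

3


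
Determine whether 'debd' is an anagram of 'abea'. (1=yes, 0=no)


Sort characters of 'debd': 'bdde'
Sort characters of 'abea': 'aabe'
Sorted forms differ -> they are NOT anagrams
Result: 0

0


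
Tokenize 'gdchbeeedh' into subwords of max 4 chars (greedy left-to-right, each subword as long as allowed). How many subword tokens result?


'gdchbeeedh' has 10 characters.
Chunking with max size 4:
  Chunk 1: 'gdch' (positions 0-3)
  Chunk 2: 'beee' (positions 4-7)
  Chunk 3: 'dh' (positions 8-9)
Total chunks: ceil(10 / 4) = 3

3


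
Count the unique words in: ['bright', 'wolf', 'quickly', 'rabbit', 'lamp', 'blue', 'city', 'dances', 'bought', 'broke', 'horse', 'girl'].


Listing all tokens and tracking unique types:
  Token 1: 'bright' -> NEW (unique so far: 1)
  Token 2: 'wolf' -> NEW (unique so far: 2)
  Token 3: 'quickly' -> NEW (unique so far: 3)
  Token 4: 'rabbit' -> NEW (unique so far: 4)
  Token 5: 'lamp' -> NEW (unique so far: 5)
  Token 6: 'blue' -> NEW (unique so far: 6)
  Token 7: 'city' -> NEW (unique so far: 7)
  Token 8: 'dances' -> NEW (unique so far: 8)
  Token 9: 'bought' -> NEW (unique so far: 9)
  Token 10: 'broke' -> NEW (unique so far: 10)
  Token 11: 'horse' -> NEW (unique so far: 11)
  Token 12: 'girl' -> NEW (unique so far: 12)
Unique types: ('blue', 'bought', 'bright', 'broke', 'city', 'dances', 'girl', 'horse', 'lamp', 'quickly', 'rabbit', 'wolf')
Vocabulary size: 12

12


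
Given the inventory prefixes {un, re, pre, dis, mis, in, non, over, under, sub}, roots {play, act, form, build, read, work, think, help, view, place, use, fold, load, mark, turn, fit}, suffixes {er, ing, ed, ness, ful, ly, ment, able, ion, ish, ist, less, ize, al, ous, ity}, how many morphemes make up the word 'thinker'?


Segmenting 'thinker' against the inventory:
  'think' -> root (morpheme 1)
  'er' -> suffix (morpheme 2)
Total morphemes: 2

2


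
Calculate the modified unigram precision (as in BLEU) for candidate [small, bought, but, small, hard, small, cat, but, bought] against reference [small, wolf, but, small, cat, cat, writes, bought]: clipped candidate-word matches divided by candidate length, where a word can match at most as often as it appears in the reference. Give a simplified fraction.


Reference word counts: {'bought': 1, 'but': 1, 'cat': 2, 'small': 2, 'wolf': 1, 'writes': 1}
Checking each candidate word (with clipping):
  'small' -> in reference (ref count 2, used 1/2) -> match (matches: 1)
  'bought' -> in reference (ref count 1, used 1/1) -> match (matches: 2)
  'but' -> in reference (ref count 1, used 1/1) -> match (matches: 3)
  'small' -> in reference (ref count 2, used 2/2) -> match (matches: 4)
  'hard' -> not in reference -> no match (matches: 4)
  'small' -> ref count 2 already used up (2/2) -> clipped, no match (matches: 4)
  'cat' -> in reference (ref count 2, used 1/2) -> match (matches: 5)
  'but' -> ref count 1 already used up (1/1) -> clipped, no match (matches: 5)
  'bought' -> ref count 1 already used up (1/1) -> clipped, no match (matches: 5)
Clipped matches: 5, Candidate length: 9
Precision = 5/9

5/9


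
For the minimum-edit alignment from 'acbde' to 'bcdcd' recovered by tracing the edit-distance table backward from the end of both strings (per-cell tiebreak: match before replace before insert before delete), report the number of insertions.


Edit distance = 4. Backtracking from cell (5, 5) with preference match > replace > insert > delete,
then listing the resulting alignment 'acbde' -> 'bcdcd' left to right:
  Step 1: replace a->b
  Step 2: keep 'c'
  Step 3: replace b->d
  Step 4: replace d->c
  Step 5: replace e->d
Total insertions: 0

0


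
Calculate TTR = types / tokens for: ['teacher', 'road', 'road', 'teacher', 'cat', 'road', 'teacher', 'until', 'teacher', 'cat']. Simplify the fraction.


Tokens: 10
Unique types: ('cat', 'road', 'teacher', 'until') = 4
TTR = 4/10
Simplify: divide both by 2 -> 2/5
TTR = 2/5

2/5


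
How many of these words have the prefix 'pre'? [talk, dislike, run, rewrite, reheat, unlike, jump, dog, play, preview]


Checking each word for prefix 'pre':
  'talk' -> no (count: 0)
  'dislike' -> no (count: 0)
  'run' -> no (count: 0)
  'rewrite' -> no (count: 0)
  'reheat' -> no (count: 0)
  'unlike' -> no (count: 0)
  'jump' -> no (count: 0)
  'dog' -> no (count: 0)
  'play' -> no (count: 0)
  'preview' -> YES, starts with 'pre' (count: 1)
Total with prefix 'pre': 1

1


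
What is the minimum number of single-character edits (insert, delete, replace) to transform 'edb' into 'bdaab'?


Building DP table for s1='edb' (len 3) and s2='bdaab' (len 5):
       b  d  a  a  b
    0  1  2  3  4  5
  e 1  1  2  3  4  5
  d 2  2  1  2  3  4
  b 3  2  2  2  3  3
Edit distance = dp[3][5] = 3

3


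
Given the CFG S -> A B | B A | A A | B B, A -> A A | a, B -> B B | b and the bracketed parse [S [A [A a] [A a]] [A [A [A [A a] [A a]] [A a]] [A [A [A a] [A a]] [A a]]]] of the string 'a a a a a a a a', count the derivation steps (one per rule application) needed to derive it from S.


Every bracketed nonterminal node [X ...] in the tree is produced by exactly one rule application.
Reading the tree off as a leftmost derivation:
  Step 1: S  =>  A A   (applied S -> A A)
  Step 2: A A  =>  A A A   (applied A -> A A)
  Step 3: A A A  =>  a A A   (applied A -> a)
  Step 4: a A A  =>  a a A   (applied A -> a)
  Step 5: a a A  =>  a a A A   (applied A -> A A)
  Step 6: a a A A  =>  a a A A A   (applied A -> A A)
  Step 7: a a A A A  =>  a a A A A A   (applied A -> A A)
  Step 8: a a A A A A  =>  a a a A A A   (applied A -> a)
  Step 9: a a a A A A  =>  a a a a A A   (applied A -> a)
  Step 10: a a a a A A  =>  a a a a a A   (applied A -> a)
  Step 11: a a a a a A  =>  a a a a a A A   (applied A -> A A)
  Step 12: a a a a a A A  =>  a a a a a A A A   (applied A -> A A)
  Step 13: a a a a a A A A  =>  a a a a a a A A   (applied A -> a)
  Step 14: a a a a a a A A  =>  a a a a a a a A   (applied A -> a)
  Step 15: a a a a a a a A  =>  a a a a a a a a   (applied A -> a)
Final yield: a a a a a a a a
Total rewrite steps: 15

15
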